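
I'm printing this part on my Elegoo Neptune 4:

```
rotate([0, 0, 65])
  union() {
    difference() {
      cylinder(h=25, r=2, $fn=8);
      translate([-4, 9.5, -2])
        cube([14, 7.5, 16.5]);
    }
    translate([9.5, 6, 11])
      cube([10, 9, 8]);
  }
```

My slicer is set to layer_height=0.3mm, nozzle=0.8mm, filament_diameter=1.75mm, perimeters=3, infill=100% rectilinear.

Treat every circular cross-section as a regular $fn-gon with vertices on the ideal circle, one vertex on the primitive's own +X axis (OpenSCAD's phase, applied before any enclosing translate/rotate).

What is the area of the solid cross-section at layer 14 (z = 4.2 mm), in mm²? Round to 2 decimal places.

At z = 4.2 mm: the cylinder: section is a regular 8-gon, circumradius r=2 (area = (8/2)·2.000²·sin(360°/8) = 11.31 mm²); the cube at (-4, 9.5) (footprint 14×7.5) is included at this height (area 105.00 mm²); Subtracting the remaining from the first: starting from the r=2 cylinder (11.31 mm²), the 14×7.5 cube at (-4, 9.5) misses the remaining region (no effect) — area = 11.31 mm²; the cube at (9.5, 6) is not intersected at this z (z outside [11, 19]); Combining (union): only the result so far is present, so the union is just that shape — area = 11.31 mm²; (rotated 65° about Z; rotation is an isometry so areas/perimeters/island counts are preserved). Overall, the cross-section is a single solid region. Net area = 11.31 mm².

11.31 mm²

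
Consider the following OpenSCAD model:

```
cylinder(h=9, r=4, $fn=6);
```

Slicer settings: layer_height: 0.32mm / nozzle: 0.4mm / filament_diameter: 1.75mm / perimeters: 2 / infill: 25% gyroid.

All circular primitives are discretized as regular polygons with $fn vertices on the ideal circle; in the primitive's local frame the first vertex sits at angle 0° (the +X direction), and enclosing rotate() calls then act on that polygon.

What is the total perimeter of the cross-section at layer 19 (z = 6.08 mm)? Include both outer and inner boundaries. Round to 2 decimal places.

24.00 mm

At z = 6.08 mm: the cylinder: section is a regular 6-gon, circumradius r=4 (perimeter = 2·6·4.000·sin(180°/6) = 24.00 mm). Overall, the cross-section is a single solid region. Total boundary length (outer) = 24.00 mm.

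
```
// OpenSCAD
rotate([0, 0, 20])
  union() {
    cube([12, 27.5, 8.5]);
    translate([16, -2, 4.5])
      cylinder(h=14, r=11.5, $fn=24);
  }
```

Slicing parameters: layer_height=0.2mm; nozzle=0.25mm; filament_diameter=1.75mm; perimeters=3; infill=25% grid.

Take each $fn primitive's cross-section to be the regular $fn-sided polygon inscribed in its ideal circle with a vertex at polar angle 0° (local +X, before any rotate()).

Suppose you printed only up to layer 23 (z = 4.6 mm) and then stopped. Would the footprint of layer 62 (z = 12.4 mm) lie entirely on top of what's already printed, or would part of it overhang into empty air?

Compare the two slices. At z = 4.6: the cube is present — its section is the full 12×27.5 rectangle (area 330.00 mm²); the r=11.5 cylinder at (16, -2) gives a regular 24-gon of circumradius 11.5 (constant along its height) (area = (24/2)·11.500²·sin(360°/24) = 410.75 mm²); Combining (union): the regions partially overlap — summed areas 740.75 mm² minus the doubly-counted overlap 43.15 mm² gives 697.59 mm² — area = 697.59 mm²; (rotated 20° about Z; rotation is an isometry so areas/perimeters/island counts are preserved). At z = 12.4: the cube does not reach this height (z outside [0, 8.5]); the r=11.5 cylinder at (16, -2) contributes a regular 24-gon of circumradius 11.5 (area = (24/2)·11.500²·sin(360°/24) = 410.75 mm²); Combining (union): only the r=11.5 cylinder at (16, -2) is present, so the union is just that shape — area = 410.75 mm²; (rotated 20° about Z; rotation is an isometry so areas/perimeters/island counts are preserved). Checking containment: the cross-section at z = 12.4 is a subset of the cross-section at z = 4.6.

entirely on top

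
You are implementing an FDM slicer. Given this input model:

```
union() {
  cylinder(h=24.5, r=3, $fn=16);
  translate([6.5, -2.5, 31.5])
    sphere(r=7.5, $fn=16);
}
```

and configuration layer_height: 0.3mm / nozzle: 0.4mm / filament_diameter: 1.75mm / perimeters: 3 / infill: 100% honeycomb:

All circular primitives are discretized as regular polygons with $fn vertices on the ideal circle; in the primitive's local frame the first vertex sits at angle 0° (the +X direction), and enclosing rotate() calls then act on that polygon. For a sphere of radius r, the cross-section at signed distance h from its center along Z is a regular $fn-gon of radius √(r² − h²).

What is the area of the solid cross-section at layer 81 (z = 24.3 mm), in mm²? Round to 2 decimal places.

At z = 24.3 mm: the r=3 cylinder contributes a regular 16-gon of circumradius 3 (area = (16/2)·3.000²·sin(360°/16) = 27.55 mm²); the r=7.5 sphere at (6.5, -2.5) slices to a regular 16-gon of circumradius 2.100 (√(r²−h²) with h=7.2 from center) (area = (16/2)·2.100²·sin(360°/16) = 13.50 mm²); Combining (union): the 2 present regions are separate (no shared area or edge), so areas and boundary lengths simply add and each stays a separate island — area = 41.05 mm². Overall, the cross-section has 2 separate islands. Net area = 41.05 mm².

41.05 mm²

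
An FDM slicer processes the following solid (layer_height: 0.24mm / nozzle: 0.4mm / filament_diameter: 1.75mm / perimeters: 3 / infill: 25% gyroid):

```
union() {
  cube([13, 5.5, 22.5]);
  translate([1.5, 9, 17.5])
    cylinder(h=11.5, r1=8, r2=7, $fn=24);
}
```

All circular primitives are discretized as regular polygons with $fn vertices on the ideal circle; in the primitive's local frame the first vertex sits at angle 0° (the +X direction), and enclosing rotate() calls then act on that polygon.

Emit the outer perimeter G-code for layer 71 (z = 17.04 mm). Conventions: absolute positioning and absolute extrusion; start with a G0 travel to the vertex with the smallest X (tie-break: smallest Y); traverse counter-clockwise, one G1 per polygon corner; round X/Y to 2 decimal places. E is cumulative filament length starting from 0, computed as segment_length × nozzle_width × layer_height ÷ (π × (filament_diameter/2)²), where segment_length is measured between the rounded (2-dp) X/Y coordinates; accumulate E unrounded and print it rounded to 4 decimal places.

At z = 17.04 mm: the cube is present — its section is the full 13×5.5 rectangle; the cone at (1.5, 9) is not intersected at this z (z outside [17.5, 29]); Combining (union): only the 13×5.5 cube is present, so the union is just that shape — 1 connected region. The outline is a single polygon with 4 vertices. Extrusion per mm of travel: 0.4 × 0.24 / (π × 0.875²) = 0.039912. Accumulating E over each segment gives final E = 1.4767.

G0 X0.00 Y0.00 Z17.04
G1 X13.00 Y0.00 E0.5189
G1 X13.00 Y5.50 E0.7384
G1 X0.00 Y5.50 E1.2572
G1 X0.00 Y0.00 E1.4767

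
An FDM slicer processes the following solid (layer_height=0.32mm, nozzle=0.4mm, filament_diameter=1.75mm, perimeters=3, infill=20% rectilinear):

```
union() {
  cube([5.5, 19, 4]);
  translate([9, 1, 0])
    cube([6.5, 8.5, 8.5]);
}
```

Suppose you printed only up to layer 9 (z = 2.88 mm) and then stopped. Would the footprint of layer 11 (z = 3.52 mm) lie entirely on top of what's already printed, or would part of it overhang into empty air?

entirely on top

Compare the two slices. At z = 2.88: the cube is present — its section is the full 5.5×19 rectangle (area 104.50 mm²); the cube at (9, 1) is present — its section is the full 6.5×8.5 rectangle (area 55.25 mm²); Combining (union): the 2 present regions are separate (no shared area or edge), so areas and boundary lengths simply add and each stays a separate island — area = 159.75 mm². At z = 3.52: the cube (footprint 5.5×19) is included at this height (area 104.50 mm²); the 6.5×8.5 cube at (9, 1) contributes its full rectangle (area 55.25 mm²); Taking the union: the 2 present regions are separate (no shared area or edge), so areas and boundary lengths simply add and each stays a separate island — area = 159.75 mm². Checking containment: the cross-section at z = 3.52 is a subset of the cross-section at z = 2.88.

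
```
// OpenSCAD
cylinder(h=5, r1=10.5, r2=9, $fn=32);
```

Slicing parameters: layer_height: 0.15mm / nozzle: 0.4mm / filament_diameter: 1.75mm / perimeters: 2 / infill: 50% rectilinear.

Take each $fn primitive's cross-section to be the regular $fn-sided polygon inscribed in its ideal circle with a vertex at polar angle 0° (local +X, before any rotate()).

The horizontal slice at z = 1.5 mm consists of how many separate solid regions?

1

At z = 1.5 mm: the cone (r1=10.5→r2=9) has section circumradius 10.050 here — a regular 32-gon. The result has 1 disconnected region.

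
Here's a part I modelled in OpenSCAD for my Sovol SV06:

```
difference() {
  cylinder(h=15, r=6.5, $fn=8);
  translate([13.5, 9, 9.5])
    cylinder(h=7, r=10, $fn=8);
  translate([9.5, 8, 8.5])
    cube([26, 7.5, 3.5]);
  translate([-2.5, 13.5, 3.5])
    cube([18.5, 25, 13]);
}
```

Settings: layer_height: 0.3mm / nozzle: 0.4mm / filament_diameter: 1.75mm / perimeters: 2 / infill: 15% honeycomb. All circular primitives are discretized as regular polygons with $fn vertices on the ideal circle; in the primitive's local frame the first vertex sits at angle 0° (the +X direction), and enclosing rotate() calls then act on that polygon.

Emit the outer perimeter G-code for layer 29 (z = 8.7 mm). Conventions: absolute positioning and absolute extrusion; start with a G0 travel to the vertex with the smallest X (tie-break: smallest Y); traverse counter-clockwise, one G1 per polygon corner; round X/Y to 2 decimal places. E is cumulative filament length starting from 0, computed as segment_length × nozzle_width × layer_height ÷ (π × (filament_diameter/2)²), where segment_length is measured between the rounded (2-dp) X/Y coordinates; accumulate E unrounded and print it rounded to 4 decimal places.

At z = 8.7 mm: the r=6.5 cylinder contributes a regular 8-gon of circumradius 6.5; the cylinder at (13.5, 9) does not reach this height (z outside [9.5, 16.5]); the cube at (9.5, 8) is present — its section is the full 26×7.5 rectangle; the cube at (-2.5, 13.5) (footprint 18.5×25) is included at this height; Taking the first minus the rest: starting from the r=6.5 cylinder, the 26×7.5 cube at (9.5, 8) misses the remaining region (no effect); the 18.5×25 cube at (-2.5, 13.5) misses the remaining region (no effect) — 1 connected region. The outline is a single polygon with 8 vertices. Extrusion per mm of travel: 0.4 × 0.3 / (π × 0.875²) = 0.049890. Accumulating E over each segment gives final E = 1.9864.

G0 X-6.50 Y0.00 Z8.70
G1 X-4.60 Y-4.60 E0.2483
G1 X0.00 Y-6.50 E0.4966
G1 X4.60 Y-4.60 E0.7449
G1 X6.50 Y0.00 E0.9932
G1 X4.60 Y4.60 E1.2415
G1 X0.00 Y6.50 E1.4898
G1 X-4.60 Y4.60 E1.7381
G1 X-6.50 Y0.00 E1.9864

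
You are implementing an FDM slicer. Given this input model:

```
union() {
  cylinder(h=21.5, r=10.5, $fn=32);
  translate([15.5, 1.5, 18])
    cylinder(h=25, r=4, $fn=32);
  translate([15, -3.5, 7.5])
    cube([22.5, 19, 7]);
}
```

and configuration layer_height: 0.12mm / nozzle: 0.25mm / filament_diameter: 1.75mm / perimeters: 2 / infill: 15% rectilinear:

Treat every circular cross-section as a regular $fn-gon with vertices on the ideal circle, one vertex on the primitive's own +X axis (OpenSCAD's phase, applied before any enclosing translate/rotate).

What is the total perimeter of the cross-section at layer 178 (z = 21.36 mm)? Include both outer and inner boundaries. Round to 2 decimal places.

At z = 21.36 mm: the cylinder: section is a regular 32-gon, circumradius r=10.5 (perimeter = 2·32·10.500·sin(180°/32) = 65.87 mm); the cylinder at (15.5, 1.5): section is a regular 32-gon, circumradius r=4 (perimeter = 2·32·4.000·sin(180°/32) = 25.09 mm); the cube at (15, -3.5) is not intersected at this z (z outside [7.5, 14.5]); Combining (union): the 2 present regions are separate (no shared area or edge), so areas and boundary lengths simply add and each stays a separate island — boundary = 90.96 mm. Overall, the cross-section has 2 separate islands. Total boundary length (outer) = 90.96 mm.

90.96 mm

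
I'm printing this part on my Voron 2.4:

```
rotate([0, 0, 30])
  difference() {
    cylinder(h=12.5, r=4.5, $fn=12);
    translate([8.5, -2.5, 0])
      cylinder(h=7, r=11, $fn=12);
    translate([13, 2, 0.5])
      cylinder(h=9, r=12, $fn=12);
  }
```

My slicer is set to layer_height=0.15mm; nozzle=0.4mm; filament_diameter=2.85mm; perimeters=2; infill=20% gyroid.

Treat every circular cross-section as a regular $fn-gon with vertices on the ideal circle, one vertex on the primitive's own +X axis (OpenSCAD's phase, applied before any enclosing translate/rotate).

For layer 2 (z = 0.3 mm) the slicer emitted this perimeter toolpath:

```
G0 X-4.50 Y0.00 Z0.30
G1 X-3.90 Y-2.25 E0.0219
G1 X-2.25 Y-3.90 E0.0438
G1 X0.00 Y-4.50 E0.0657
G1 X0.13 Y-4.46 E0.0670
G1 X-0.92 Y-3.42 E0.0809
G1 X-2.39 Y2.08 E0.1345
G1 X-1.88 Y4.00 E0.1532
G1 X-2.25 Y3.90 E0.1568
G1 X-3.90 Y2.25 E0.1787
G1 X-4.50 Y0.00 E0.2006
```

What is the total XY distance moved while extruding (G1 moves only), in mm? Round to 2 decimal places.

21.33 mm

Sum the Euclidean lengths of each G1 segment: total = 21.33 mm.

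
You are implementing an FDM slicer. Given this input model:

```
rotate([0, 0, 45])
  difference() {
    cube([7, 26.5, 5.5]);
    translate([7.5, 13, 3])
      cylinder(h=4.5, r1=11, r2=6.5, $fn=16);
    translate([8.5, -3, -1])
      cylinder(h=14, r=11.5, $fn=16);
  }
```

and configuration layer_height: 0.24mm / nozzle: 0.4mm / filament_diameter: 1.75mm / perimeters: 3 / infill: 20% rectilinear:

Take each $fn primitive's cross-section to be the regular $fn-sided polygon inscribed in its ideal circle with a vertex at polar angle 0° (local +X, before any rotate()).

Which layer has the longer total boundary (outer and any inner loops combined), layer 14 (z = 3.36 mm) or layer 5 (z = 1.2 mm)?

Layer 14 (z = 3.36): the cube is present — its section is the full 7×26.5 rectangle (perimeter 67.00 mm); the cone at (7.5, 13): at t=0.080 of its height the radius interpolates to r₁+(r₂−r₁)t = 10.640, giving a regular 16-gon of that circumradius (perimeter = 2·16·10.640·sin(180°/16) = 66.42 mm); the cylinder at (8.5, -3): section is a regular 16-gon, circumradius r=11.5 (perimeter = 2·16·11.500·sin(180°/16) = 71.79 mm); Subtracting the remaining from the first: starting from the 7×26.5 cube, the cone at (7.5, 13) partially overlaps it — only the 132.31 mm² overlap (of its 346.59 mm²) is removed, clipping the outline; the r=11.5 cylinder at (8.5, -3) partially overlaps it — only the 24.67 mm² overlap (of its 404.88 mm²) is removed, clipping the outline — boundary = 25.82 mm; (whole slice rotated 45° about Z — lengths, areas and connectivity unchanged). So its perimeter = 25.82 mm. Layer 5 (z = 1.2): the cube (footprint 7×26.5) is included at this height (perimeter 67.00 mm); the cone at (7.5, 13) does not reach this height (z outside [3, 7.5]); the r=11.5 cylinder at (8.5, -3) gives a regular 16-gon of circumradius 11.5 (constant along its height) (perimeter = 2·16·11.500·sin(180°/16) = 71.79 mm); Subtracting the remaining from the first: starting from the 7×26.5 cube, the r=11.5 cylinder at (8.5, -3) partially overlaps it — only the 48.54 mm² overlap (of its 404.88 mm²) is removed, clipping the outline — boundary = 55.33 mm; (whole slice rotated 45° about Z — lengths, areas and connectivity unchanged). So its perimeter = 55.33 mm. Layer 5 is larger (55.33 vs 25.82 mm).

layer 5 (z = 1.2 mm)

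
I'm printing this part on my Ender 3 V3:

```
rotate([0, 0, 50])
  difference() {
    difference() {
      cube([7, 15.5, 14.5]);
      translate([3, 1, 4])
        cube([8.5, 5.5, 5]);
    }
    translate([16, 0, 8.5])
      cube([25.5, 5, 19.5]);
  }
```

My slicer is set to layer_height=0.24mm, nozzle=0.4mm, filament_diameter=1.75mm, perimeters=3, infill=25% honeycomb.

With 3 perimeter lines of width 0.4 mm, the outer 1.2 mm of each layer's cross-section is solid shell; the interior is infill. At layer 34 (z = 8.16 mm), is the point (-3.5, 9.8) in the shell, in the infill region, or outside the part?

At z = 8.16 mm: the cube (footprint 7×15.5) is included at this height; the cube at (3, 1) (footprint 8.5×5.5) is included at this height; After the difference (first − rest): starting from the 7×15.5 cube, the 8.5×5.5 cube at (3, 1) partially overlaps it — only the 22.00 mm² overlap (of its 46.75 mm²) is removed, clipping the outline — 1 connected region; the cube at (16, 0) is not intersected at this z (z outside [8.5, 28]); Subtracting the remaining from the first: none of the subtracted shapes is present at this height, so the result so far is unchanged — 1 connected region; (whole slice rotated 50° about Z — lengths, areas and connectivity unchanged). Overall, the cross-section is a single solid region. Undo the 50° rotation: the query point maps to (5.257, 8.980) in the un-rotated model frame. The nearest boundary edge runs (7.00, 15.50)→(7.00, 6.50); distance from the point to it = 1.74 mm. The point is inside the cross-section and 1.74 mm from the nearest boundary — more than the 1.2 mm shell width (3 × 0.4), so it's in the infill interior.

infill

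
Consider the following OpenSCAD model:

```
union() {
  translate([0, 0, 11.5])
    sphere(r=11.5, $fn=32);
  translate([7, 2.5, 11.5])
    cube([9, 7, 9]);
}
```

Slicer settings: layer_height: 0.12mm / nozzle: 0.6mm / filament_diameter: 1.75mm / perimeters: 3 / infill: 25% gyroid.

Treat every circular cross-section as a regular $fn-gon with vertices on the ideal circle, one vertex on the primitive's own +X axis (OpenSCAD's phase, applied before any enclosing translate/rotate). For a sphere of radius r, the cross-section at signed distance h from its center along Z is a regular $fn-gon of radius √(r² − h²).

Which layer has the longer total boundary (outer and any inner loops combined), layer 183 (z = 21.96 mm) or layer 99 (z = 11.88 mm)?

Layer 183 (z = 21.96): the sphere: section is a regular 32-gon, circumradius = √(r²−h²) = √(11.5²−10.46²) = 4.779 (perimeter = 2·32·4.779·sin(180°/32) = 29.98 mm); the cube at (7, 2.5) is not intersected at this z (z outside [11.5, 20.5]); Merging all regions: only the r=11.5 sphere is present, so the union is just that shape — boundary = 29.98 mm. So its perimeter = 29.98 mm. Layer 99 (z = 11.88): the r=11.5 sphere contributes a regular 32-gon of circumradius √(11.5²−0.38²) = 11.494 (perimeter = 2·32·11.494·sin(180°/32) = 72.10 mm); the cube at (7, 2.5) is present — its section is the full 9×7 rectangle (perimeter 32.00 mm); Taking the union: the regions partially overlap (shared area 17.28 mm²), so the edge portions inside another operand are dropped and the merged outline is re-measured after clipping — boundary = 85.41 mm. So its perimeter = 85.41 mm. Layer 99 is larger (85.41 vs 29.98 mm).

layer 99 (z = 11.88 mm)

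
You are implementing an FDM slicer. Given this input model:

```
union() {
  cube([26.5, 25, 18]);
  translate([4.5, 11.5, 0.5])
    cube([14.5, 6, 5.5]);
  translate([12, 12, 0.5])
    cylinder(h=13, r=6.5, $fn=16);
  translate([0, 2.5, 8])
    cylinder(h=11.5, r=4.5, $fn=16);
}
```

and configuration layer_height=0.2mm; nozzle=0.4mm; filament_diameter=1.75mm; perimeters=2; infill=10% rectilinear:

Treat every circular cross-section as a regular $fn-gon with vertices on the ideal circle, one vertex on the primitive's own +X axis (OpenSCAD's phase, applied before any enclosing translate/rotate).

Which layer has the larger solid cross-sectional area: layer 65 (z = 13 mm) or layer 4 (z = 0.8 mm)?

layer 65 (z = 13 mm)

Layer 65 (z = 13): the cube is present — its section is the full 26.5×25 rectangle (area 662.50 mm²); the cube at (4.5, 11.5) is absent (z outside [0.5, 6]); the cylinder at (12, 12): section is a regular 16-gon, circumradius r=6.5 (area = (16/2)·6.500²·sin(360°/16) = 129.35 mm²); the r=4.5 cylinder at (0, 2.5) contributes a regular 16-gon of circumradius 4.5 (area = (16/2)·4.500²·sin(360°/16) = 61.99 mm²); Taking the union: the regions partially overlap — summed areas 853.84 mm² minus the doubly-counted overlap 155.33 mm² gives 698.51 mm² — area = 698.51 mm². So its area = 698.51 mm². Layer 4 (z = 0.8): the cube is present — its section is the full 26.5×25 rectangle (area 662.50 mm²); the 14.5×6 cube at (4.5, 11.5) contributes its full rectangle (area 87.00 mm²); the r=6.5 cylinder at (12, 12) contributes a regular 16-gon of circumradius 6.5 (area = (16/2)·6.500²·sin(360°/16) = 129.35 mm²); the cylinder at (0, 2.5) is not intersected at this z (z outside [8, 19.5]); Taking the union: the regions partially overlap — summed areas 878.85 mm² minus the doubly-counted overlap 216.35 mm² gives 662.50 mm² — area = 662.50 mm². So its area = 662.50 mm². Layer 65 is larger (698.51 vs 662.50 mm²).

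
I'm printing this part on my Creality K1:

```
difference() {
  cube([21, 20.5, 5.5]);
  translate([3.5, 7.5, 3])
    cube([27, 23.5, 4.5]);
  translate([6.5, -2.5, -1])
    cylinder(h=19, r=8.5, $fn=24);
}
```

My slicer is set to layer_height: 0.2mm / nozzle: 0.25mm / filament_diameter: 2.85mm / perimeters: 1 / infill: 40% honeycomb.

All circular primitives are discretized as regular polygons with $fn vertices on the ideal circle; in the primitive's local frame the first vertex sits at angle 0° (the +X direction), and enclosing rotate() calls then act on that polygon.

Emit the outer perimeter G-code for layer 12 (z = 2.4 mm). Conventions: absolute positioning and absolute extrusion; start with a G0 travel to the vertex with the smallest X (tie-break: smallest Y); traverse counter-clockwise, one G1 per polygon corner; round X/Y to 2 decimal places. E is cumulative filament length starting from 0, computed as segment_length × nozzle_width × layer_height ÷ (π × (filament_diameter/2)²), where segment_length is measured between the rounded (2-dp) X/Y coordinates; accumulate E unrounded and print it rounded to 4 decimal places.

G0 X0.00 Y2.87 Z2.40
G1 X0.49 Y3.51 E0.0063
G1 X2.25 Y4.86 E0.0237
G1 X4.30 Y5.71 E0.0411
G1 X6.50 Y6.00 E0.0585
G1 X8.70 Y5.71 E0.0759
G1 X10.75 Y4.86 E0.0933
G1 X12.51 Y3.51 E0.1107
G1 X13.86 Y1.75 E0.1280
G1 X14.59 Y0.00 E0.1429
G1 X21.00 Y0.00 E0.1931
G1 X21.00 Y20.50 E0.3538
G1 X0.00 Y20.50 E0.5184
G1 X0.00 Y2.87 E0.6566

At z = 2.4 mm: the cube is present — its section is the full 21×20.5 rectangle; the cube at (3.5, 7.5) does not reach this height (z outside [3, 7.5]); the cylinder at (6.5, -2.5): section is a regular 24-gon, circumradius r=8.5; After the difference (first − rest): starting from the 21×20.5 cube, the r=8.5 cylinder at (6.5, -2.5) partially overlaps it — only the 67.92 mm² overlap (of its 224.40 mm²) is removed, clipping the outline — 1 connected region. The outline is a single polygon with 13 vertices. Extrusion per mm of travel: 0.25 × 0.2 / (π × 1.425²) = 0.007838. Accumulating E over each segment gives final E = 0.6566.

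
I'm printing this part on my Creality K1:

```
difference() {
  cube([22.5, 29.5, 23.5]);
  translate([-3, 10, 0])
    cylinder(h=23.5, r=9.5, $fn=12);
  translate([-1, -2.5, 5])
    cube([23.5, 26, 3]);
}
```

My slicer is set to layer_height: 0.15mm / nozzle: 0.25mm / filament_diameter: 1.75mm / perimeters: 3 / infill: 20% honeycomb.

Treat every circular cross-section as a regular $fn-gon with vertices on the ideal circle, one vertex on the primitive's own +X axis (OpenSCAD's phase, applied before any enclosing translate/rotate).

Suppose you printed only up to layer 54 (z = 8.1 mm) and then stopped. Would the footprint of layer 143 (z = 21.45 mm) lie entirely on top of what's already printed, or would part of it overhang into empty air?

entirely on top

Compare the two slices. At z = 8.1: the cube (footprint 22.5×29.5) is included at this height (area 663.75 mm²); the cylinder at (-3, 10): section is a regular 12-gon, circumradius r=9.5 (area = (12/2)·9.500²·sin(360°/12) = 270.75 mm²); the cube at (-1, -2.5) is not intersected at this z (z outside [5, 8]); Subtracting the remaining from the first: starting from the 22.5×29.5 cube (663.75 mm²), the r=9.5 cylinder at (-3, 10) partially overlaps it — only the 80.79 mm² overlap (of its 270.75 mm²) is removed, clipping the outline — area = 582.96 mm². At z = 21.45: the 22.5×29.5 cube contributes its full rectangle (area 663.75 mm²); the cylinder at (-3, 10): section is a regular 12-gon, circumradius r=9.5 (area = (12/2)·9.500²·sin(360°/12) = 270.75 mm²); the cube at (-1, -2.5) does not reach this height (z outside [5, 8]); Subtracting the remaining from the first: starting from the 22.5×29.5 cube (663.75 mm²), the r=9.5 cylinder at (-3, 10) partially overlaps it — only the 80.79 mm² overlap (of its 270.75 mm²) is removed, clipping the outline — area = 582.96 mm². Checking containment: the cross-section at z = 21.45 is a subset of the cross-section at z = 8.1.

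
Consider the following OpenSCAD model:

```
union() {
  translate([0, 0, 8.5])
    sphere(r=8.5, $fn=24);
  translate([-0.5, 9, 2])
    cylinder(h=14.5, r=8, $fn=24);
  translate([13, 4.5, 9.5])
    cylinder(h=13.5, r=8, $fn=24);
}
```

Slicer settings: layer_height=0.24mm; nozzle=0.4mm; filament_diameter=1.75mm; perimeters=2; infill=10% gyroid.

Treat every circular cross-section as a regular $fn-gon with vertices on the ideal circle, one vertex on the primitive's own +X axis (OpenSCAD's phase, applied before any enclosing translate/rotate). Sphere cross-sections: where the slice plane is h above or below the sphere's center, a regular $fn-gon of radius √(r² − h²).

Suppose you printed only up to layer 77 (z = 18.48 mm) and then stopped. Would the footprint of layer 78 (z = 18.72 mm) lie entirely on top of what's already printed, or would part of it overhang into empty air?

entirely on top

Compare the two slices. At z = 18.48: the sphere is not intersected at this z (|z−center|=9.980 > r=8.5); the cylinder at (-0.5, 9) is not intersected at this z (z outside [2, 16.5]); the r=8 cylinder at (13, 4.5) gives a regular 24-gon of circumradius 8 (constant along its height) (area = (24/2)·8.000²·sin(360°/24) = 198.77 mm²); Merging all regions: only the r=8 cylinder at (13, 4.5) is present, so the union is just that shape — area = 198.77 mm². At z = 18.72: the sphere is not intersected at this z (|z−center|=10.220 > r=8.5); the cylinder at (-0.5, 9) is not intersected at this z (z outside [2, 16.5]); the r=8 cylinder at (13, 4.5) contributes a regular 24-gon of circumradius 8 (area = (24/2)·8.000²·sin(360°/24) = 198.77 mm²); Merging all regions: only the r=8 cylinder at (13, 4.5) is present, so the union is just that shape — area = 198.77 mm². Checking containment: the cross-section at z = 18.72 is a subset of the cross-section at z = 18.48.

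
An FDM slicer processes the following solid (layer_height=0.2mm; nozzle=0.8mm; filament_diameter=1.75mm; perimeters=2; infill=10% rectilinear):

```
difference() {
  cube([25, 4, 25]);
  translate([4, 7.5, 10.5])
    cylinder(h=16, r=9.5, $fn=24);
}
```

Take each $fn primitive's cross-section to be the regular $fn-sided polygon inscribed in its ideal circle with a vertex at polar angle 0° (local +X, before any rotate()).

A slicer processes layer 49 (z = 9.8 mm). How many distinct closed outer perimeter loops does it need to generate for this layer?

At z = 9.8 mm: the 25×4 cube contributes its full rectangle; the cylinder at (4, 7.5) does not reach this height (z outside [10.5, 26.5]); After the difference (first − rest): none of the subtracted shapes is present at this height, so the 25×4 cube is unchanged — 1 connected region. The result has 1 disconnected region.

1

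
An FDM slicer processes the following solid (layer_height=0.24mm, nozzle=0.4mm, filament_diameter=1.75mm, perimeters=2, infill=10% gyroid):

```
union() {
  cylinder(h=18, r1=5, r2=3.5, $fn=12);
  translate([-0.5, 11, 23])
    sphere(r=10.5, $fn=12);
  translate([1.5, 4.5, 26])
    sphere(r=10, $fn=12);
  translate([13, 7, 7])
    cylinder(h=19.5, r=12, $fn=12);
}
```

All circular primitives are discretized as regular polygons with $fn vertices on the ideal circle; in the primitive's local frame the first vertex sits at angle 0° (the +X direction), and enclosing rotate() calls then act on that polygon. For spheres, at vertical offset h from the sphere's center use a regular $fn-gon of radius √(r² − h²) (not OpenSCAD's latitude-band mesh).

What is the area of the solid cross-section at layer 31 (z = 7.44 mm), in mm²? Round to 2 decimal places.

At z = 7.44 mm: the cone (r1=5→r2=3.5) has section circumradius 4.380 here — a regular 12-gon (area = (12/2)·4.380²·sin(360°/12) = 57.55 mm²); the sphere at (-0.5, 11) is absent (|z−center|=15.560 > r=10.5); the sphere at (1.5, 4.5) does not reach this height (|z−center|=18.560 > r=10); the r=12 cylinder at (13, 7) gives a regular 12-gon of circumradius 12 (constant along its height) (area = (12/2)·12.000²·sin(360°/12) = 432.00 mm²); Combining (union): the regions partially overlap — summed areas 489.55 mm² minus the doubly-counted overlap 4.65 mm² gives 484.90 mm² — area = 484.90 mm². Overall, the cross-section is a single solid region. Net area = 484.90 mm².

484.90 mm²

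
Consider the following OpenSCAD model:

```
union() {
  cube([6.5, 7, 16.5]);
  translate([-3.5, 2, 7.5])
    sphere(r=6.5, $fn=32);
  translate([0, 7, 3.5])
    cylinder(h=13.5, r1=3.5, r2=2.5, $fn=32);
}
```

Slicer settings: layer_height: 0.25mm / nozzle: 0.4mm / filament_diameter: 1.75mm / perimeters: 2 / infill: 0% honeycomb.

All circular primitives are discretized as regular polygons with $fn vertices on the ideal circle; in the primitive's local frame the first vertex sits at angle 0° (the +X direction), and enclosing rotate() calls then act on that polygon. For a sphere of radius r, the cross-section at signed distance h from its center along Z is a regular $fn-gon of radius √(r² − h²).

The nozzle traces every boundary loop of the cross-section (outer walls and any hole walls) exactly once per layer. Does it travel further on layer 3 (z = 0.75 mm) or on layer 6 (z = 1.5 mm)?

Layer 3 (z = 0.75): the 6.5×7 cube contributes its full rectangle (perimeter 27.00 mm); the sphere at (-3.5, 2) is absent (|z−center|=6.750 > r=6.5); the cone at (0, 7) is absent (z outside [3.5, 17]); Merging all regions: only the 6.5×7 cube is present, so the union is just that shape — boundary = 27.00 mm. So its perimeter = 27.00 mm. Layer 6 (z = 1.5): the cube (footprint 6.5×7) is included at this height (perimeter 27.00 mm); the sphere at (-3.5, 2): section is a regular 32-gon, circumradius = √(r²−h²) = √(6.5²−6²) = 2.500 (perimeter = 2·32·2.500·sin(180°/32) = 15.68 mm); the cone at (0, 7) does not reach this height (z outside [3.5, 17]); Taking the union: the 2 present regions are separate (no shared area or edge), so areas and boundary lengths simply add and each stays a separate island — boundary = 42.68 mm. So its perimeter = 42.68 mm. Layer 6 is larger (42.68 vs 27.00 mm).

layer 6 (z = 1.5 mm)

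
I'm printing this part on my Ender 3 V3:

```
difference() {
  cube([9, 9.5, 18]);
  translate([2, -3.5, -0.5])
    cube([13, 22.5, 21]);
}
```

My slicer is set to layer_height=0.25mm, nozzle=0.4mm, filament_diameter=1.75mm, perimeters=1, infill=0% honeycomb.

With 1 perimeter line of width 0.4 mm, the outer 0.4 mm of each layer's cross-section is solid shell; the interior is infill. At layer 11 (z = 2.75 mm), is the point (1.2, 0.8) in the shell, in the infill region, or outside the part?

infill

At z = 2.75 mm: the cube (footprint 9×9.5) is included at this height; the cube at (2, -3.5) is present — its section is the full 13×22.5 rectangle; Subtracting the remaining from the first: starting from the 9×9.5 cube, the 13×22.5 cube at (2, -3.5) partially overlaps it — only the 66.50 mm² overlap (of its 292.50 mm²) is removed, clipping the outline — 1 connected region. Overall, the cross-section is a single solid region. The nearest boundary edge runs (2.00, 9.50)→(2.00, 0.00); distance from the point to it = 0.80 mm. The point is inside the cross-section and 0.80 mm from the nearest boundary — more than the 0.4 mm shell width (1 × 0.4), so it's in the infill interior.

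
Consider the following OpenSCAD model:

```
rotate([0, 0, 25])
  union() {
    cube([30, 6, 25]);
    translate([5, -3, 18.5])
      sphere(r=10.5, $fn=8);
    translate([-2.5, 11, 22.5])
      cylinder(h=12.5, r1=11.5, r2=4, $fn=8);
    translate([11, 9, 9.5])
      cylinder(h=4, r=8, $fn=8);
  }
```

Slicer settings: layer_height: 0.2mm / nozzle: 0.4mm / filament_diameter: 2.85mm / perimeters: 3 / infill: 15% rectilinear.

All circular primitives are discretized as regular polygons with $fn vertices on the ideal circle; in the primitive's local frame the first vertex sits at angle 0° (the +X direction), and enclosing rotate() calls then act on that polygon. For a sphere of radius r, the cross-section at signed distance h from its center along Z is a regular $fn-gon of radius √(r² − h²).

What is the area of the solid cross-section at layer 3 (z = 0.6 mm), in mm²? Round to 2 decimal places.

180.00 mm²

At z = 0.6 mm: the cube is present — its section is the full 30×6 rectangle (area 180.00 mm²); the sphere at (5, -3) does not reach this height (|z−center|=17.900 > r=10.5); the cone at (-2.5, 11) does not reach this height (z outside [22.5, 35]); the cylinder at (11, 9) does not reach this height (z outside [9.5, 13.5]); Taking the union: only the 30×6 cube is present, so the union is just that shape — area = 180.00 mm²; (rotated 25° about Z; rotation is an isometry so areas/perimeters/island counts are preserved). Overall, the cross-section is a single solid region. Net area = 180.00 mm².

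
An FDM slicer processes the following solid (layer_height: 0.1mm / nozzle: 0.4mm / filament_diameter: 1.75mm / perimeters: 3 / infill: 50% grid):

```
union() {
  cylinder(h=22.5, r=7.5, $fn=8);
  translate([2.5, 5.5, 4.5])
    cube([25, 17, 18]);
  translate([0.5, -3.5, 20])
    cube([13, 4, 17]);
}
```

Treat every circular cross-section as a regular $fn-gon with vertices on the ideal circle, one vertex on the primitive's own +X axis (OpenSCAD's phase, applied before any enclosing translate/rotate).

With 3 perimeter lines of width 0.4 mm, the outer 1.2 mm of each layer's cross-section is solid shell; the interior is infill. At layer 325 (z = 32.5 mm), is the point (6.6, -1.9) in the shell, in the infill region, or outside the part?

infill

At z = 32.5 mm: the cylinder is not intersected at this z (z outside [0, 22.5]); the cube at (2.5, 5.5) is absent (z outside [4.5, 22.5]); the cube at (0.5, -3.5) is present — its section is the full 13×4 rectangle; Taking the union: only the 13×4 cube at (0.5, -3.5) is present, so the union is just that shape — 1 connected region. Overall, the cross-section is a single solid region. The nearest boundary edge runs (0.50, -3.50)→(13.50, -3.50); distance from the point to it = 1.60 mm. The point is inside the cross-section and 1.60 mm from the nearest boundary — more than the 1.2 mm shell width (3 × 0.4), so it's in the infill interior.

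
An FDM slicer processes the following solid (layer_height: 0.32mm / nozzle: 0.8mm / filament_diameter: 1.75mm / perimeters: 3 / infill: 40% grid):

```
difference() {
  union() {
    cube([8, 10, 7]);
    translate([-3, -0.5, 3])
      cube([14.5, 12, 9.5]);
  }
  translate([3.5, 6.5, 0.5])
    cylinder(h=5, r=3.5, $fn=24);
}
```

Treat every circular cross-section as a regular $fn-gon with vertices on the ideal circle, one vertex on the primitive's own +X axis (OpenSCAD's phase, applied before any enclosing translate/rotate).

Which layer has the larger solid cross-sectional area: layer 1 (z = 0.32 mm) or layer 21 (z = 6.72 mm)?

Layer 1 (z = 0.32): the 8×10 cube contributes its full rectangle (area 80.00 mm²); the cube at (-3, -0.5) does not reach this height (z outside [3, 12.5]); Taking the union: only the 8×10 cube is present, so the union is just that shape — area = 80.00 mm²; the cylinder at (3.5, 6.5) does not reach this height (z outside [0.5, 5.5]); Taking the first minus the rest: none of the subtracted shapes is present at this height, so the result so far is unchanged — area = 80.00 mm². So its area = 80.00 mm². Layer 21 (z = 6.72): the cube (footprint 8×10) is included at this height (area 80.00 mm²); the cube at (-3, -0.5) (footprint 14.5×12) is included at this height (area 174.00 mm²); Taking the union: the 8×10 cube lies entirely inside the 14.5×12 cube at (-3, -0.5), so the union is just the 14.5×12 cube at (-3, -0.5) — area = 174.00 mm²; the cylinder at (3.5, 6.5) is not intersected at this z (z outside [0.5, 5.5]); After the difference (first − rest): none of the subtracted shapes is present at this height, so that combined region is unchanged — area = 174.00 mm². So its area = 174.00 mm². Layer 21 is larger (174.00 vs 80.00 mm²).

layer 21 (z = 6.72 mm)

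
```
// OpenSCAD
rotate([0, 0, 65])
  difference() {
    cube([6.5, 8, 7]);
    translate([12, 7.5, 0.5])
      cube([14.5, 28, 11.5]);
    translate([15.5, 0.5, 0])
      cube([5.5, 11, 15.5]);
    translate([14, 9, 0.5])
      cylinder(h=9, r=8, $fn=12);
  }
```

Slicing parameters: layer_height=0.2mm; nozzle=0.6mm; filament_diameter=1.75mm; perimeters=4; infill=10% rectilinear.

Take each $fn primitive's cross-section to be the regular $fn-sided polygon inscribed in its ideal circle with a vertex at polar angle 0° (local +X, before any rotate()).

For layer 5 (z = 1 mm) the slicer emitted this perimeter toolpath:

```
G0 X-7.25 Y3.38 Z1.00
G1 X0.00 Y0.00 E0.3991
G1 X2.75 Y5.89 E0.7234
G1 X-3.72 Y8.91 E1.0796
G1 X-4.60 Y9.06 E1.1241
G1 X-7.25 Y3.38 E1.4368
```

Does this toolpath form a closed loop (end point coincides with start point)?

Start point (G0): (-7.25, 3.38). End point (last G1): the path returns to the start — closed.

yes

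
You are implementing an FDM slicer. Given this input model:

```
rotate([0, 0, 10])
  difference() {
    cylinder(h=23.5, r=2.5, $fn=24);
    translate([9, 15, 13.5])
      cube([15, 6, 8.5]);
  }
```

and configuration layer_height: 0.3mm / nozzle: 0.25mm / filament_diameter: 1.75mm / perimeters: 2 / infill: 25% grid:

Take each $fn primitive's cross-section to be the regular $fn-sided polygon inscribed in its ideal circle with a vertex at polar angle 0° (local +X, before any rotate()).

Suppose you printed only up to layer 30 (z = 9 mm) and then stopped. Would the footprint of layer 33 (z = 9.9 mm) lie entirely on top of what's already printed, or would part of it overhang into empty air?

entirely on top

Compare the two slices. At z = 9: the r=2.5 cylinder gives a regular 24-gon of circumradius 2.5 (constant along its height) (area = (24/2)·2.500²·sin(360°/24) = 19.41 mm²); the cube at (9, 15) is absent (z outside [13.5, 22]); Taking the first minus the rest: none of the subtracted shapes is present at this height, so the r=2.5 cylinder is unchanged — area = 19.41 mm²; (rotated 10° about Z; rotation is an isometry so areas/perimeters/island counts are preserved). At z = 9.9: the cylinder: section is a regular 24-gon, circumradius r=2.5 (area = (24/2)·2.500²·sin(360°/24) = 19.41 mm²); the cube at (9, 15) is not intersected at this z (z outside [13.5, 22]); After the difference (first − rest): none of the subtracted shapes is present at this height, so the r=2.5 cylinder is unchanged — area = 19.41 mm²; (rotated 10° about Z; rotation is an isometry so areas/perimeters/island counts are preserved). Checking containment: the cross-section at z = 9.9 is a subset of the cross-section at z = 9.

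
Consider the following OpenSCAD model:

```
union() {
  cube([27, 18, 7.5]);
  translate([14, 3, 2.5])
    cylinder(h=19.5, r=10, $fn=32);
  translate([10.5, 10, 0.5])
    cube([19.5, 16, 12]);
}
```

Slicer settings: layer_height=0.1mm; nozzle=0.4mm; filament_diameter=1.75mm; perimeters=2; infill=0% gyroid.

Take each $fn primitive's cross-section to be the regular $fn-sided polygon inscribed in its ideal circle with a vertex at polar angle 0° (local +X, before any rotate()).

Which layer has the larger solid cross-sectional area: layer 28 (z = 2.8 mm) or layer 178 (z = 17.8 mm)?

layer 28 (z = 2.8 mm)

Layer 28 (z = 2.8): the cube (footprint 27×18) is included at this height (area 486.00 mm²); the r=10 cylinder at (14, 3) gives a regular 32-gon of circumradius 10 (constant along its height) (area = (32/2)·10.000²·sin(360°/32) = 312.14 mm²); the cube at (10.5, 10) (footprint 19.5×16) is included at this height (area 312.00 mm²); Taking the union: the regions partially overlap — summed areas 1110.14 mm² minus the doubly-counted overlap 346.96 mm² gives 763.18 mm² — area = 763.18 mm². So its area = 763.18 mm². Layer 178 (z = 17.8): the cube is not intersected at this z (z outside [0, 7.5]); the cylinder at (14, 3): section is a regular 32-gon, circumradius r=10 (area = (32/2)·10.000²·sin(360°/32) = 312.14 mm²); the cube at (10.5, 10) is absent (z outside [0.5, 12.5]); Combining (union): only the r=10 cylinder at (14, 3) is present, so the union is just that shape — area = 312.14 mm². So its area = 312.14 mm². Layer 28 is larger (763.18 vs 312.14 mm²).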